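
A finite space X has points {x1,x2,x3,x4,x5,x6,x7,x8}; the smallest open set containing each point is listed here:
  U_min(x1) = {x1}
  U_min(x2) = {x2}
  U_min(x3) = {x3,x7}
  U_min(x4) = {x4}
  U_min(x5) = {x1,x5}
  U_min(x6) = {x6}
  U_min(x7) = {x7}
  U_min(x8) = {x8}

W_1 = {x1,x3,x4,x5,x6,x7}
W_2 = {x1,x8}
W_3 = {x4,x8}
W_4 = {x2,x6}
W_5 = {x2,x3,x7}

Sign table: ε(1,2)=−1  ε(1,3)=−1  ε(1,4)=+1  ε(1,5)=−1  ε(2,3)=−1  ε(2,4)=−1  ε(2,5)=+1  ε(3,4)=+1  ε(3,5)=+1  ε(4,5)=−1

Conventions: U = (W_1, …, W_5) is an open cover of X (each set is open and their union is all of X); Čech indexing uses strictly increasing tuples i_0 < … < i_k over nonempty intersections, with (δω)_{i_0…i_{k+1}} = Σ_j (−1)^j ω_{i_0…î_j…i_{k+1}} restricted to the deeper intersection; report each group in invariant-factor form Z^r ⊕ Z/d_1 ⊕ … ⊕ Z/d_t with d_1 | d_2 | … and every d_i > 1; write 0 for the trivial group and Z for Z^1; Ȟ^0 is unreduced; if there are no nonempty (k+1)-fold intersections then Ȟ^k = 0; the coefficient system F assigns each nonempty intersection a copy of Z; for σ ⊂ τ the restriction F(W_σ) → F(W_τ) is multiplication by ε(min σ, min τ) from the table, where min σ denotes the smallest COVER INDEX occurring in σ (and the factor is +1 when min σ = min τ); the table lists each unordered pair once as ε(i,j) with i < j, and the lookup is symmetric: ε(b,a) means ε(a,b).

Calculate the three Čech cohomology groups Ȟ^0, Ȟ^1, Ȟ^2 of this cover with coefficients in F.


Ȟ^0(U;F) ≅ 0, Ȟ^1(U;F) ≅ Z ⊕ Z/2 and Ȟ^2(U;F) ≅ 0

nerve of the cover:
  W12={x1} W13={x4} W14={x6} W15={x3,x7} W23={x8} W45={x2}
C dims 5,6; δ0: rk 5, SNF 1^4·2
Ȟ^0 = (5 − 5) − 0 = 0, so Ȟ^0 ≅ 0
Ȟ^1 = (6 − 0) − 5 = 1 plus torsion [2], so Ȟ^1 ≅ Z ⊕ Z/2
Ȟ^2 = (0 − 0) − 0 = 0, so Ȟ^2 ≅ 0


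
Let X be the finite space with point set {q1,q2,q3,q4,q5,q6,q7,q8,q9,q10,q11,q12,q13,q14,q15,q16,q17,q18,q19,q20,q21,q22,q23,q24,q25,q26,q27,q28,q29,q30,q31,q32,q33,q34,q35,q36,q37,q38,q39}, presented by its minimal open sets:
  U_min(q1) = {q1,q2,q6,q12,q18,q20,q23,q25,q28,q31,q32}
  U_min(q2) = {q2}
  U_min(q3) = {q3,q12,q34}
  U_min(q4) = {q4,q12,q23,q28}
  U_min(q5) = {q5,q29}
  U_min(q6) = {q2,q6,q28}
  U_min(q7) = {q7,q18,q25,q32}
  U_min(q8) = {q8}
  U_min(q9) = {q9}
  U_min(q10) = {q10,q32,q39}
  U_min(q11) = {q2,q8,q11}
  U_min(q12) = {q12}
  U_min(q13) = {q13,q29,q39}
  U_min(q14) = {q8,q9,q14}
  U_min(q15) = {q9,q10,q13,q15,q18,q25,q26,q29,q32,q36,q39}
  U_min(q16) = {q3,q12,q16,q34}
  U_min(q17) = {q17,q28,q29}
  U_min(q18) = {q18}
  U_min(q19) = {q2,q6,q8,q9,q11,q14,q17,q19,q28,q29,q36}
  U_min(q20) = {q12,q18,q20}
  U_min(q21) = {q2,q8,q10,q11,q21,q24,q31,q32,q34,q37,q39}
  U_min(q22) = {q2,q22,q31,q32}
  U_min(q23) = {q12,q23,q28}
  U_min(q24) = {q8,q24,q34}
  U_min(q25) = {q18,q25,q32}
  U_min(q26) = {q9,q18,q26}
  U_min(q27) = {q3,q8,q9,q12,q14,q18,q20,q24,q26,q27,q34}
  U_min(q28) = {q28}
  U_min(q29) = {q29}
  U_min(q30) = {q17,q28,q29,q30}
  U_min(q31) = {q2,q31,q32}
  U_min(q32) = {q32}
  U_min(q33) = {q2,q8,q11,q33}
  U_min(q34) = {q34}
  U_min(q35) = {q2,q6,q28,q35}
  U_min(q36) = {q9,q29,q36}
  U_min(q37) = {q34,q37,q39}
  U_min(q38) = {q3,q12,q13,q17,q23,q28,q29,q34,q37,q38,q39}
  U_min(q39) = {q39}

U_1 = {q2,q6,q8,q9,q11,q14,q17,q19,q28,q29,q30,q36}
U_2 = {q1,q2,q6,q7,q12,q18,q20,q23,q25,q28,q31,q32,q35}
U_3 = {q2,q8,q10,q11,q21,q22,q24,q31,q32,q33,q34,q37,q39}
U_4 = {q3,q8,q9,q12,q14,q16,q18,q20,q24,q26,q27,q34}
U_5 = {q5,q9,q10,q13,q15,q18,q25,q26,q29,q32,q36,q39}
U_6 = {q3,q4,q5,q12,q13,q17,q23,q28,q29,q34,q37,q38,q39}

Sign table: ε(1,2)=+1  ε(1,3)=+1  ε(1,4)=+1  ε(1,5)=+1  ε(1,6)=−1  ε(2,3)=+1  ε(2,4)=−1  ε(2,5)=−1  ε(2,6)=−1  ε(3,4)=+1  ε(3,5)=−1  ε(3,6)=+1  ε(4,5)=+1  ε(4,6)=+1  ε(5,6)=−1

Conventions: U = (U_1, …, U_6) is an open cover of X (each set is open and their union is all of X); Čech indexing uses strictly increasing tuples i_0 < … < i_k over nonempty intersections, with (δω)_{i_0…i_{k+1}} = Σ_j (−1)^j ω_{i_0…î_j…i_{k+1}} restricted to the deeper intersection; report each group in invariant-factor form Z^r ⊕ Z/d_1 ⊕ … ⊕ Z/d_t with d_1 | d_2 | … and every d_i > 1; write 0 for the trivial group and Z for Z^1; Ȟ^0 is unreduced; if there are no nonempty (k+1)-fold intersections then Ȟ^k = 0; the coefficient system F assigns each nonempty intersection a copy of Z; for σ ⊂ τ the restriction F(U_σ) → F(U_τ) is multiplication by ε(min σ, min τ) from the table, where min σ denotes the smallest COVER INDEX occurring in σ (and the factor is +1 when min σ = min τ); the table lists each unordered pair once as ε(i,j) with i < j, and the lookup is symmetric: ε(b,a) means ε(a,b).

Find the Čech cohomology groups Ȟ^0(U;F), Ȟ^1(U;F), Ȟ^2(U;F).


Ȟ^0 = 0, Ȟ^1 = Z/2, Ȟ^2 = Z

nerve of the cover:
  U12={q2,q6,q28} U13={q2,q8,q11} U14={q8,q9,q14} U15={q9,q29,q36} U16={q17,q28,q29} U23={q2,q31,q32} U24={q12,q18,q20} U25={q18,q25,q32} U26={q12,q23,q28} U34={q8,q24,q34} U35={q10,q32,q39} U36={q34,q37,q39} U45={q9,q18,q26} U46={q3,q12,q34} U56={q5,q13,q29,q39}
  U123={q2} U126={q28} U134={q8} U145={q9} U156={q29} U235={q32} U245={q18} U246={q12} U346={q34} U356={q39}
C dims 6,15,10; δ0: rk 6, SNF 1^5·2; δ1: rk 9, SNF 1^9
Ȟ^0 = (6 − 6) − 0 = 0, so Ȟ^0 ≅ 0
Ȟ^1 = (15 − 9) − 6 = 0 plus torsion [2], so Ȟ^1 ≅ Z/2
Ȟ^2 = (10 − 0) − 9 = 1, so Ȟ^2 ≅ Z


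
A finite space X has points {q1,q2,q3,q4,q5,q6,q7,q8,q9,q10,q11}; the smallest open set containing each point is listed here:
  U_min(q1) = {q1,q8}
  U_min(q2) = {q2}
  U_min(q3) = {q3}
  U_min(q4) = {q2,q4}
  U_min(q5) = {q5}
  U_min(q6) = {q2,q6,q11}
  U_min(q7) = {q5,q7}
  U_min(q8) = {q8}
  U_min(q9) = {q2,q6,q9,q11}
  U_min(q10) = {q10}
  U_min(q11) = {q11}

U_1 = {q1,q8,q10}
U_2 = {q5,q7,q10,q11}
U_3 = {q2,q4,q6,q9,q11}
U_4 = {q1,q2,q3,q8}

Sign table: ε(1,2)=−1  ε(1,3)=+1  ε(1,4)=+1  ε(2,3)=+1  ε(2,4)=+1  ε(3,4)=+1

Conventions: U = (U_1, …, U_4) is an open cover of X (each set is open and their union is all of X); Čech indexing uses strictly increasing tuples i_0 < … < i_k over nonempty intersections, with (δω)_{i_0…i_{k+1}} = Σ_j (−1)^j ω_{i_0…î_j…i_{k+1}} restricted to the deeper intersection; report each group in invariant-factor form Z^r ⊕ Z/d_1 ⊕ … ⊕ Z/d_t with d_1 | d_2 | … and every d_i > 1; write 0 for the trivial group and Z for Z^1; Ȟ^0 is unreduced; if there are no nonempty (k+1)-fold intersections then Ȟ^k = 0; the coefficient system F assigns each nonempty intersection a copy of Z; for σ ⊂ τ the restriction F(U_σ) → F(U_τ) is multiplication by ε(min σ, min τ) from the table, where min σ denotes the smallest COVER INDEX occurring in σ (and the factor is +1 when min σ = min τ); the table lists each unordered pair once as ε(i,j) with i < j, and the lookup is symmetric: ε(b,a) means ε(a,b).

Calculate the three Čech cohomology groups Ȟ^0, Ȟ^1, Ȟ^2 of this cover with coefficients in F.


cover nerve:
  U12={q10} U14={q1,q8} U23={q11} U34={q2}
C dims 4,4; δ0: rk 4, SNF 1^3·2
Ȟ^0: (4−4)−0=0 ⇒ 0
Ȟ^1: (4−0)−4=0 plus torsion [2] ⇒ Z/2
Ȟ^2: (0−0)−0=0 ⇒ 0

Ȟ^0(U;F) ≅ 0, Ȟ^1(U;F) ≅ Z/2 and Ȟ^2(U;F) ≅ 0


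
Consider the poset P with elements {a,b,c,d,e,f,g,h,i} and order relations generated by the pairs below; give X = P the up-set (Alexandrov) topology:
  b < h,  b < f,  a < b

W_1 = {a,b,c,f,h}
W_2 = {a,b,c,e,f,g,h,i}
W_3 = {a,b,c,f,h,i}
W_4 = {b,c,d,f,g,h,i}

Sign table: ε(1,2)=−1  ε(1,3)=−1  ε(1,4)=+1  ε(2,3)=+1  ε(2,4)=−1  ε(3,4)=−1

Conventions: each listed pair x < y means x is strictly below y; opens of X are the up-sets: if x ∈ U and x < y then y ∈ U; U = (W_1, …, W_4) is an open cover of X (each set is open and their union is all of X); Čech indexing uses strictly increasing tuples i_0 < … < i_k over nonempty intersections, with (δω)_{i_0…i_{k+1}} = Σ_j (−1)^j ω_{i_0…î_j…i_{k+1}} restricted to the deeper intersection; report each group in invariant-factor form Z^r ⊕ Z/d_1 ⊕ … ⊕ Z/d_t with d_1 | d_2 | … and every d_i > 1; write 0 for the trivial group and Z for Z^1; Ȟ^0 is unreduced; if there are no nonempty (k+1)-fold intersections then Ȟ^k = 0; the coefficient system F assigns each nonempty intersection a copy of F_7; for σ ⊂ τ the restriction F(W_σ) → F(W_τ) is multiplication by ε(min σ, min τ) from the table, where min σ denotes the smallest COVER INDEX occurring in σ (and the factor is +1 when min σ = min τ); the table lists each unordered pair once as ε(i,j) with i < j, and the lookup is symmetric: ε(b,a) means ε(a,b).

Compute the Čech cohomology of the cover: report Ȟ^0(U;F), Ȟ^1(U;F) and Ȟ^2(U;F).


Ȟ^0 = Z/7, Ȟ^1 = 0 and Ȟ^2 = 0

nonempty intersections:
  W12={a,b,c,f,h} W13={a,b,c,f,h} W14={b,c,f,h} W23={a,b,c,f,h,i} W24={b,c,f,g,h,i} W34={b,c,f,h,i}
  W123={a,b,c,f,h} W124={b,c,f,h} W134={b,c,f,h} W234={b,c,f,h,i}
  W1234={b,c,f,h}
C dims 4,6,4,1; δ0: rk_F7 3; δ1: rk_F7 3; δ2: rk_F7 1
Ȟ^0: (4−3)−0=1 ⇒ Z/7
Ȟ^1: (6−3)−3=0 ⇒ 0
Ȟ^2: (4−1)−3=0 ⇒ 0


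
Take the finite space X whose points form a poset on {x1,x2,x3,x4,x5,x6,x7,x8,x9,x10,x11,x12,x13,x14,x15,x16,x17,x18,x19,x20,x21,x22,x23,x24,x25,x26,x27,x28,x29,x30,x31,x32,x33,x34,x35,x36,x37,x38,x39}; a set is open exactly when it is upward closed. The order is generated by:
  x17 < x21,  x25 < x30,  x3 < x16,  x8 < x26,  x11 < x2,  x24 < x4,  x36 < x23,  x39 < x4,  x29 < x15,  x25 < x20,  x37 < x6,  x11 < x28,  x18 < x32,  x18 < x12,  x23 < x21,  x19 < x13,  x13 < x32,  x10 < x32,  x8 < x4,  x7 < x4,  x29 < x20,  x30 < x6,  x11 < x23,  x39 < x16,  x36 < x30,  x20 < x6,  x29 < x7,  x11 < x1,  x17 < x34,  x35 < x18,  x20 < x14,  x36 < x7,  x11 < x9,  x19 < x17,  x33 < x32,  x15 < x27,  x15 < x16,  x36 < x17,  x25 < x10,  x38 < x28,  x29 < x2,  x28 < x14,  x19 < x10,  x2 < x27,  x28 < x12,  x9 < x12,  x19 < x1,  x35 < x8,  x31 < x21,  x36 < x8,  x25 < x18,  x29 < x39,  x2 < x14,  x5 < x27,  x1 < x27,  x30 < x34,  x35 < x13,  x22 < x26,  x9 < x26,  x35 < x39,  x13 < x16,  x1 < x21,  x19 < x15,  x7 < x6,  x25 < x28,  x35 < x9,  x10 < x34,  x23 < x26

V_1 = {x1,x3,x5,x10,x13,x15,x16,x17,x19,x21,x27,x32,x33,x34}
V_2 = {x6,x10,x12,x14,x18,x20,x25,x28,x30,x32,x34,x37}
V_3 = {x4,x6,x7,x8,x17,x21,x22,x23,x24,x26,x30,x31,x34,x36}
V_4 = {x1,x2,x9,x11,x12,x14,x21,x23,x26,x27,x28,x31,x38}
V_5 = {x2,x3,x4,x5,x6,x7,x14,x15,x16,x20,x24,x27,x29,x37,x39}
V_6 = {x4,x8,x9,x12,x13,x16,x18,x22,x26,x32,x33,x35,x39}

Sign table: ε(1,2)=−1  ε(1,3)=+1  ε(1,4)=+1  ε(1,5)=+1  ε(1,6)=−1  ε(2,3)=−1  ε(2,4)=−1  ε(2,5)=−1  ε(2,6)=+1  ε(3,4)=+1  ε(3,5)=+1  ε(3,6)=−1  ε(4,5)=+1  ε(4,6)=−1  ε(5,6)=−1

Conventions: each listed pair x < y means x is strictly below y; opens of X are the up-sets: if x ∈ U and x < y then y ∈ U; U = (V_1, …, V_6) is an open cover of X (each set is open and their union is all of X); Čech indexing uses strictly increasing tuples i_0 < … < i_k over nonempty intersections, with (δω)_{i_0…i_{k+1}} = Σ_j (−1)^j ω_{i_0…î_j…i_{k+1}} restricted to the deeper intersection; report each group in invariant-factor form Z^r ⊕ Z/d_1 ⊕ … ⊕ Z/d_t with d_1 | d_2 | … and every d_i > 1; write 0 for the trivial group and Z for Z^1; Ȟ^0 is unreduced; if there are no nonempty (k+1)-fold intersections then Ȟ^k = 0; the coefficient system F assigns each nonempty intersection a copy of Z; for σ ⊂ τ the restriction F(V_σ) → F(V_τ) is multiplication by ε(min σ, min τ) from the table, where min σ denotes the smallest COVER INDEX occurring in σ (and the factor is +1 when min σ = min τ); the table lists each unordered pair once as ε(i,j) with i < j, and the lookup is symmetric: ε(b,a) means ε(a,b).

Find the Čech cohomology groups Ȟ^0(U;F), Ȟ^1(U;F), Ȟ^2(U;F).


Ȟ^0 ≅ Z,  Ȟ^1 ≅ 0,  Ȟ^2 ≅ Z/2

nerve simplices:
  V12={x10,x32,x34} V13={x17,x21,x34} V14={x1,x21,x27} V15={x3,x5,x15,x16,x27} V16={x13,x16,x32,x33} V23={x6,x30,x34} V24={x12,x14,x28} V25={x6,x14,x20,x37} V26={x12,x18,x32} V34={x21,x23,x26,x31} V35={x4,x6,x7,x24} V36={x4,x8,x22,x26} V45={x2,x14,x27} V46={x9,x12,x26} V56={x4,x16,x39}
  V123={x34} V126={x32} V134={x21} V145={x27} V156={x16} V235={x6} V245={x14} V246={x12} V346={x26} V356={x4}
C dims 6,15,10; δ0: rk 5, SNF 1^5; δ1: rk 10, SNF 1^9·2
degree 0: 6−5−0 = 1 → Ȟ^0 ≅ Z
degree 1: 15−10−5 = 0 → Ȟ^1 ≅ 0
degree 2: 10−0−10 = 0 plus torsion [2] → Ȟ^2 ≅ Z/2


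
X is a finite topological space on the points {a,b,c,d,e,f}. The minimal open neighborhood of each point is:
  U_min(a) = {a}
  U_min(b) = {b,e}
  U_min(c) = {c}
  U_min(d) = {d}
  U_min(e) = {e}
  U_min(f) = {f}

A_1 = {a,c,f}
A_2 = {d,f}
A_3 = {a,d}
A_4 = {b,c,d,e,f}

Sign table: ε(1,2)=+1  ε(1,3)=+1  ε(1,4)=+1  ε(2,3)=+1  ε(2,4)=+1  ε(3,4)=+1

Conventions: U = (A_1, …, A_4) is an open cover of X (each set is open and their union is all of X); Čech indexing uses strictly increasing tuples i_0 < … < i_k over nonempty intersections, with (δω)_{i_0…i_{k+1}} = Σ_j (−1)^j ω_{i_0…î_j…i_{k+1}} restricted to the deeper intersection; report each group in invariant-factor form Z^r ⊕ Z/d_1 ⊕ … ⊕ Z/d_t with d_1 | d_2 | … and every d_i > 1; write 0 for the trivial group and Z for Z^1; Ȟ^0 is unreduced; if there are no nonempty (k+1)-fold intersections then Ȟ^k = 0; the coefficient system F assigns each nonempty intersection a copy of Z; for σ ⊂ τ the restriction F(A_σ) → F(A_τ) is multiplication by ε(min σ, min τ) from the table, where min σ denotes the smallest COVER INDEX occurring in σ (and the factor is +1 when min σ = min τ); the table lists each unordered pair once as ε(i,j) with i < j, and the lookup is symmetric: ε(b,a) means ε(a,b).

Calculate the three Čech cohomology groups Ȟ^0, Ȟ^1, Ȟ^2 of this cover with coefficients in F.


Ȟ^0 = Z, Ȟ^1 = Z, Ȟ^2 = 0

nonempty intersections:
  A12={f} A13={a} A14={c,f} A23={d} A24={d,f} A34={d}
  A124={f} A234={d}
C dims 4,6,2; δ0: rk 3, SNF 1^3; δ1: rk 2, SNF 1^2
Ȟ^0: (4−3)−0=1 ⇒ Z
Ȟ^1: (6−2)−3=1 ⇒ Z
Ȟ^2: (2−0)−2=0 ⇒ 0


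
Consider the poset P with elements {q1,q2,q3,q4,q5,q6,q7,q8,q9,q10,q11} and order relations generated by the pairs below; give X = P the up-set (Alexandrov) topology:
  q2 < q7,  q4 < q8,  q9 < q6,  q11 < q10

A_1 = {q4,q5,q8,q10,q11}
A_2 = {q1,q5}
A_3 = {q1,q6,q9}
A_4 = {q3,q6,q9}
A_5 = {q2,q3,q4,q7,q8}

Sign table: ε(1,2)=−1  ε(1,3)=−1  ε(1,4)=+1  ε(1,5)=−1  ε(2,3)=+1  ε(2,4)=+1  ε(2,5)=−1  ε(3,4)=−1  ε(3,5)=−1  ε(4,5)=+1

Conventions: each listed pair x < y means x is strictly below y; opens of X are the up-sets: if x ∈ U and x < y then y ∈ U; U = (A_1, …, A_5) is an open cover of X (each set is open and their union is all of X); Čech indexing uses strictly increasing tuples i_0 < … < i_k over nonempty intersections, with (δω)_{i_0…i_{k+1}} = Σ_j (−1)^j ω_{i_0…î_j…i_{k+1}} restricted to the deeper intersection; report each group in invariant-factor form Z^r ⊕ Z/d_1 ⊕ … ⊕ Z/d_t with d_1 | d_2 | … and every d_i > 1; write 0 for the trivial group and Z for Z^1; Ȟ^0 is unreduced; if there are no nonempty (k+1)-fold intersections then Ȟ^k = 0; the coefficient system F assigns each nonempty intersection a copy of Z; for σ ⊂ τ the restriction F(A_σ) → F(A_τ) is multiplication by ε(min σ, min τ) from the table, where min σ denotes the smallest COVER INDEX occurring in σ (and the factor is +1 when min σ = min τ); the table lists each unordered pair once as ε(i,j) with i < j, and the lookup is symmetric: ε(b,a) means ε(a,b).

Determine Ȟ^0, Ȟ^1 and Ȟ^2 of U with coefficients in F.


Ȟ^0 = 0; Ȟ^1 = Z/2; Ȟ^2 = 0

nerve simplices:
  A12={q5} A15={q4,q8} A23={q1} A34={q6,q9} A45={q3}
C dims 5,5; δ0: rk 5, SNF 1^4·2
degree 0: 5−5−0 = 0 → Ȟ^0 ≅ 0
degree 1: 5−0−5 = 0 plus torsion [2] → Ȟ^1 ≅ Z/2
degree 2: 0−0−0 = 0 → Ȟ^2 ≅ 0


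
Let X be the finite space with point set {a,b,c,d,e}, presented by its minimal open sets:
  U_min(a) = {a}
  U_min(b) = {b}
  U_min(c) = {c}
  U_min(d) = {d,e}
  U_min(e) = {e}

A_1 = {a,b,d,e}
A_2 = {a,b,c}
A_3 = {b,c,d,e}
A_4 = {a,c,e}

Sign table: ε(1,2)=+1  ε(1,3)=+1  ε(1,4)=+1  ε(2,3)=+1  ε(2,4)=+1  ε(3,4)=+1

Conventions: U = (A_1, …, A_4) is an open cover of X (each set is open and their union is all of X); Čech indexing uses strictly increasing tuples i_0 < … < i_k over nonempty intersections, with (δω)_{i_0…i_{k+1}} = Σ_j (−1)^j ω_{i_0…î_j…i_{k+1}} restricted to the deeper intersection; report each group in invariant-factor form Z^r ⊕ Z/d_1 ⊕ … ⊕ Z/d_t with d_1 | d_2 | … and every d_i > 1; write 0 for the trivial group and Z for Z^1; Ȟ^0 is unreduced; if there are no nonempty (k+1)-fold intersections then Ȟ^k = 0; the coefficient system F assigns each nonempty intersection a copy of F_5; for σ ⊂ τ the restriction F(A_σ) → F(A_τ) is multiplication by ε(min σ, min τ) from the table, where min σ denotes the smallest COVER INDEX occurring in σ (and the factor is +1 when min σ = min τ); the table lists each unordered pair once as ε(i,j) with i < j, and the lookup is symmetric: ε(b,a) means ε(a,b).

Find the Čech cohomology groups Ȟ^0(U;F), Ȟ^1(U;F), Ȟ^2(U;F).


Ȟ^0(U;F) ≅ Z/5; Ȟ^1(U;F) ≅ 0; Ȟ^2(U;F) ≅ Z/5

nonempty overlaps:
  A12={a,b} A13={b,d,e} A14={a,e} A23={b,c} A24={a,c} A34={c,e}
  A123={b} A124={a} A134={e} A234={c}
C dims 4,6,4; δ0: rk_F5 3; δ1: rk_F5 3
degree 0: 4−3−0 = 1 → Ȟ^0 ≅ Z/5
degree 1: 6−3−3 = 0 → Ȟ^1 ≅ 0
degree 2: 4−0−3 = 1 → Ȟ^2 ≅ Z/5


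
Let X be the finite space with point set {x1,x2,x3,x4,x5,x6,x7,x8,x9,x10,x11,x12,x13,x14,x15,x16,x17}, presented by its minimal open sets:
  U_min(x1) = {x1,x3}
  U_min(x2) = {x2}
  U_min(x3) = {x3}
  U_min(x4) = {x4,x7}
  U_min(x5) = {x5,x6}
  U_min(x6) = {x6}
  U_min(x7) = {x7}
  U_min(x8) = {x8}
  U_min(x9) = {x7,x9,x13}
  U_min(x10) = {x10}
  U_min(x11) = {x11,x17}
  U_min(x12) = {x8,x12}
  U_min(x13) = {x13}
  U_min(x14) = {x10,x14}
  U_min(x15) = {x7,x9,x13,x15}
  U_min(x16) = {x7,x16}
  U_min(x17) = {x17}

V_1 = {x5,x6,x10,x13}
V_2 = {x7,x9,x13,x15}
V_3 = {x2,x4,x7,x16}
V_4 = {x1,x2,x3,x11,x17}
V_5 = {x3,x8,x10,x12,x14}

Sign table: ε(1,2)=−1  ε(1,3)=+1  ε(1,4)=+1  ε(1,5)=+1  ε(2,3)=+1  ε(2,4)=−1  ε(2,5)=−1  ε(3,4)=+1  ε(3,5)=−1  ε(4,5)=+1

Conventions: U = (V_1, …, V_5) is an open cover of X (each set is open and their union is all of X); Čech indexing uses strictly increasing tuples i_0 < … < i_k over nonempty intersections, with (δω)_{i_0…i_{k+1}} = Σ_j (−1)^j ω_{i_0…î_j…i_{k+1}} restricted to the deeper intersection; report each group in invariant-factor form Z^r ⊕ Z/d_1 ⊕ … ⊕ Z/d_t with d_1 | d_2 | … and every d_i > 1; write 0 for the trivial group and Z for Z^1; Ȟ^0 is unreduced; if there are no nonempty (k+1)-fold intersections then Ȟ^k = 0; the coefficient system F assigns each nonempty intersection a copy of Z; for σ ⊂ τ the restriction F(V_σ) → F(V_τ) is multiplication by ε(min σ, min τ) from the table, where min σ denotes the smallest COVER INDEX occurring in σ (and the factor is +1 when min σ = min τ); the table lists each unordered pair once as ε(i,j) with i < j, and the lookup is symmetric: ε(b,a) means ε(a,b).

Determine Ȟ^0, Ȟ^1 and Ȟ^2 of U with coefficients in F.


intersection data:
  V12={x13} V15={x10} V23={x7} V34={x2} V45={x3}
C dims 5,5; δ0: rk 5, SNF 1^4·2
Ȟ^0 = (5 − 5) − 0 = 0, so Ȟ^0 ≅ 0
Ȟ^1 = (5 − 0) − 5 = 0 plus torsion [2], so Ȟ^1 ≅ Z/2
Ȟ^2 = (0 − 0) − 0 = 0, so Ȟ^2 ≅ 0

Ȟ^0(U;F) ≅ 0,  Ȟ^1(U;F) ≅ Z/2,  Ȟ^2(U;F) ≅ 0


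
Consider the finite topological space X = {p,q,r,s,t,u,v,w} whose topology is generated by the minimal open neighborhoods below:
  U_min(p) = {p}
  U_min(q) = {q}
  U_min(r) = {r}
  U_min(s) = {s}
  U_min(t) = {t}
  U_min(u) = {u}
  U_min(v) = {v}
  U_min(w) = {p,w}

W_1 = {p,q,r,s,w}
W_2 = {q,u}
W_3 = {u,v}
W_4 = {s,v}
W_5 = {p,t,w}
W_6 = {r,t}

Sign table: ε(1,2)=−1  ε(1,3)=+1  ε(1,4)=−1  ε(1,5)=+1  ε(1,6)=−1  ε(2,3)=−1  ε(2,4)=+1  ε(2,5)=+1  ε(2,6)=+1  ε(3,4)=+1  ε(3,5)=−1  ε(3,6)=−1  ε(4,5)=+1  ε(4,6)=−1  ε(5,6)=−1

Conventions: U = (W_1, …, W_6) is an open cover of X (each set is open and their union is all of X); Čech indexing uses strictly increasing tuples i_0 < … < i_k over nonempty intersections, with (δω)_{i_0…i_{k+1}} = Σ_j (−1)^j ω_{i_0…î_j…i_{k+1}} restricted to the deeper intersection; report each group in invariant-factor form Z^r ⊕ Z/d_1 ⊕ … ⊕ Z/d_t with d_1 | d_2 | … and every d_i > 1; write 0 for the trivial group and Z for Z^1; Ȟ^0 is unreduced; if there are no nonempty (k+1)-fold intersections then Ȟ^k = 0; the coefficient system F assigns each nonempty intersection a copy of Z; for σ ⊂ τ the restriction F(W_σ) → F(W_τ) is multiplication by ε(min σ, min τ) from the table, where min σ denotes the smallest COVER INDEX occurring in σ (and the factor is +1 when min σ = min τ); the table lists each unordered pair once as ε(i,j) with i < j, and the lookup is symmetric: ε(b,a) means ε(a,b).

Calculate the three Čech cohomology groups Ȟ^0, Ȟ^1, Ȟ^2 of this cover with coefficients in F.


nerve simplices:
  W12={q} W14={s} W15={p,w} W16={r} W23={u} W34={v} W56={t}
C dims 6,7; δ0: rk 6, SNF 1^5·2
degree 0: 6−6−0 = 0 → Ȟ^0 ≅ 0
degree 1: 7−0−6 = 1 plus torsion [2] → Ȟ^1 ≅ Z ⊕ Z/2
degree 2: 0−0−0 = 0 → Ȟ^2 ≅ 0

Ȟ^0(U;F) ≅ 0,  Ȟ^1(U;F) ≅ Z ⊕ Z/2,  Ȟ^2(U;F) ≅ 0


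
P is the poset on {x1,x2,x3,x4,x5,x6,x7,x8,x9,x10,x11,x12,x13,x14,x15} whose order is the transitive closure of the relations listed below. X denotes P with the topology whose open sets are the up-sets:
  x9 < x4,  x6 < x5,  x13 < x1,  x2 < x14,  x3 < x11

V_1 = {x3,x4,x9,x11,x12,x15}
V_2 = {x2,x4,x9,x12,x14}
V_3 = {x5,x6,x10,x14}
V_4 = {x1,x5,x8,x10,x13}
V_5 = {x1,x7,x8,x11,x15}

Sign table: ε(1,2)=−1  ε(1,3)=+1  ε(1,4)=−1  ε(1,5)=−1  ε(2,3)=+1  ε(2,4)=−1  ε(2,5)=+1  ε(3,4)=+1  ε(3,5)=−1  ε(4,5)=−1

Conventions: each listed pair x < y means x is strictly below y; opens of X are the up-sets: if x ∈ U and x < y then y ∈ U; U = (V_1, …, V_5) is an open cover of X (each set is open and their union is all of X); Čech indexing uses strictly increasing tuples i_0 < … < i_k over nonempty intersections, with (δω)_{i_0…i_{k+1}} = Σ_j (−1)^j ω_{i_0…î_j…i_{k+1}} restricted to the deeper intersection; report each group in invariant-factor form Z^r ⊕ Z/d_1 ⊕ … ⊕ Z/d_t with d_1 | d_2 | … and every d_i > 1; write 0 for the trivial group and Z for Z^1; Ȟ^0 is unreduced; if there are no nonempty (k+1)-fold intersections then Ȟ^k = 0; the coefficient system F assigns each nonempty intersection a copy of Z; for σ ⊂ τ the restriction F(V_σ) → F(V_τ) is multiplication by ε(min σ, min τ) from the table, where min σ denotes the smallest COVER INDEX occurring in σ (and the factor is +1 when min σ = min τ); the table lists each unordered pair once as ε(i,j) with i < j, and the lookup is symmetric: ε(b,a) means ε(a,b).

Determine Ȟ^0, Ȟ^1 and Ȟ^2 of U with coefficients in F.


nonempty intersections:
  V12={x4,x9,x12} V15={x11,x15} V23={x14} V34={x5,x10} V45={x1,x8}
C dims 5,5; δ0: rk 5, SNF 1^4·2
Ȟ^0: (5−5)−0=0 ⇒ 0
Ȟ^1: (5−0)−5=0 plus torsion [2] ⇒ Z/2
Ȟ^2: (0−0)−0=0 ⇒ 0

Ȟ^0 = 0,  Ȟ^1 = Z/2,  Ȟ^2 = 0


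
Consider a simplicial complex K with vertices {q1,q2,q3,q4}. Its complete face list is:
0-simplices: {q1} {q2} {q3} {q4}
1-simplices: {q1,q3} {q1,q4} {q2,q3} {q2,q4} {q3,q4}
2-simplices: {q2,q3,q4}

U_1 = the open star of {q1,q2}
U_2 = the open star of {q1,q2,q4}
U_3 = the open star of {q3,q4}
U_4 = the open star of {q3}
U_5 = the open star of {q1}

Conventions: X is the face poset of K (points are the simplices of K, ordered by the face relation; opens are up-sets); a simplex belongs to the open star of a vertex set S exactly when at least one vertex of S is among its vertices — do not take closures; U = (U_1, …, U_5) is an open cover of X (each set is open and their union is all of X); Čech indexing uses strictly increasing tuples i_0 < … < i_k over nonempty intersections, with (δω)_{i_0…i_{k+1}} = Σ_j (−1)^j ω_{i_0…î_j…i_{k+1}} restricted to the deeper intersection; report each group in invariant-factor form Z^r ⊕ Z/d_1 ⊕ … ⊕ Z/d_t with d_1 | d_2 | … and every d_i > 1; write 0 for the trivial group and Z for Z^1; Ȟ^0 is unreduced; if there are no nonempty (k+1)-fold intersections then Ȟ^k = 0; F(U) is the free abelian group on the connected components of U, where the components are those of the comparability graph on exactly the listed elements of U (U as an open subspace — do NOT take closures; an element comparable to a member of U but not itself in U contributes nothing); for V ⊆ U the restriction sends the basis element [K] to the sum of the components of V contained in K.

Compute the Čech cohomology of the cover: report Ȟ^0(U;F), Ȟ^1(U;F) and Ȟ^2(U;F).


Ȟ^0 ≅ Z,  Ȟ^1 ≅ Z,  Ȟ^2 ≅ 0

nonempty overlaps:
  U1={{q1},{q2},{q1,q3},{q1,q4},{q2,q3},{q2,q4},{q2,q3,q4}} U2={{q1},{q2},{q4},{q1,q3},{q1,q4},{q2,q3},{q2,q4},{q3,q4},{q2,q3,q4}} U3={{q3},{q4},{q1,q3},{q1,q4},{q2,q3},{q2,q4},{q3,q4},{q2,q3,q4}} U4={{q3},{q1,q3},{q2,q3},{q3,q4},{q2,q3,q4}} U5={{q1},{q1,q3},{q1,q4}}
  U12={{q1},{q2},{q1,q3},{q1,q4},{q2,q3},{q2,q4},{q2,q3,q4}} U13={{q1,q3},{q1,q4},{q2,q3},{q2,q4},{q2,q3,q4}} U14={{q1,q3},{q2,q3},{q2,q3,q4}} U15={{q1},{q1,q3},{q1,q4}} U23={{q4},{q1,q3},{q1,q4},{q2,q3},{q2,q4},{q3,q4},{q2,q3,q4}} U24={{q1,q3},{q2,q3},{q3,q4},{q2,q3,q4}} U25={{q1},{q1,q3},{q1,q4}} U34={{q3},{q1,q3},{q2,q3},{q3,q4},{q2,q3,q4}} U35={{q1,q3},{q1,q4}} U45={{q1,q3}}
  U123={{q1,q3},{q1,q4},{q2,q3},{q2,q4},{q2,q3,q4}} U124={{q1,q3},{q2,q3},{q2,q3,q4}} U125={{q1},{q1,q3},{q1,q4}} U134={{q1,q3},{q2,q3},{q2,q3,q4}} U135={{q1,q3},{q1,q4}} U145={{q1,q3}} U234={{q1,q3},{q2,q3},{q3,q4},{q2,q3,q4}} U235={{q1,q3},{q1,q4}} U245={{q1,q3}} U345={{q1,q3}}
  U1234={{q1,q3},{q2,q3},{q2,q3,q4}} U1235={{q1,q3},{q1,q4}} U1245={{q1,q3}} U1345={{q1,q3}} U2345={{q1,q3}}
  U12345={{q1,q3}}
components per intersection:
  U1: {{q1},{q1,q3},{q1,q4}} {{q2},{q2,q3},{q2,q4},{q2,q3,q4}}
  U2: {{q1},{q2},{q4},{q1,q3},{q1,q4},{q2,q3},{q2,q4},{q3,q4},{q2,q3,q4}}
  U3: {{q3},{q4},{q1,q3},{q1,q4},{q2,q3},{q2,q4},{q3,q4},{q2,q3,q4}}
  U4: {{q3},{q1,q3},{q2,q3},{q3,q4},{q2,q3,q4}}
  U5: {{q1},{q1,q3},{q1,q4}}
  U12: {{q1},{q1,q3},{q1,q4}} {{q2},{q2,q3},{q2,q4},{q2,q3,q4}}
  U13: {{q1,q3}} {{q1,q4}} {{q2,q3},{q2,q4},{q2,q3,q4}}
  U14: {{q1,q3}} {{q2,q3},{q2,q3,q4}}
  U15: {{q1},{q1,q3},{q1,q4}}
  U23: {{q4},{q1,q4},{q2,q3},{q2,q4},{q3,q4},{q2,q3,q4}} {{q1,q3}}
  U24: {{q1,q3}} {{q2,q3},{q3,q4},{q2,q3,q4}}
  U25: {{q1},{q1,q3},{q1,q4}}
  U34: {{q3},{q1,q3},{q2,q3},{q3,q4},{q2,q3,q4}}
  U35: {{q1,q3}} {{q1,q4}}
  U45: {{q1,q3}}
  U123: {{q1,q3}} {{q1,q4}} {{q2,q3},{q2,q4},{q2,q3,q4}}
  U124: {{q1,q3}} {{q2,q3},{q2,q3,q4}}
  U125: {{q1},{q1,q3},{q1,q4}}
  U134: {{q1,q3}} {{q2,q3},{q2,q3,q4}}
  U135: {{q1,q3}} {{q1,q4}}
  U145: {{q1,q3}}
  U234: {{q1,q3}} {{q2,q3},{q3,q4},{q2,q3,q4}}
  U235: {{q1,q3}} {{q1,q4}}
  U245: {{q1,q3}}
  U345: {{q1,q3}}
  U1234: {{q1,q3}} {{q2,q3},{q2,q3,q4}}
  U1235: {{q1,q3}} {{q1,q4}}
  U1245: {{q1,q3}}
  U1345: {{q1,q3}}
  U2345: {{q1,q3}}
  U12345: {{q1,q3}}
C dims 6,17,17,7; δ0: rk 5, SNF 1^5; δ1: rk 11, SNF 1^11; δ2: rk 6, SNF 1^6
degree 0: 6−5−0 = 1 → Ȟ^0 ≅ Z
degree 1: 17−11−5 = 1 → Ȟ^1 ≅ Z
degree 2: 17−6−11 = 0 → Ȟ^2 ≅ 0


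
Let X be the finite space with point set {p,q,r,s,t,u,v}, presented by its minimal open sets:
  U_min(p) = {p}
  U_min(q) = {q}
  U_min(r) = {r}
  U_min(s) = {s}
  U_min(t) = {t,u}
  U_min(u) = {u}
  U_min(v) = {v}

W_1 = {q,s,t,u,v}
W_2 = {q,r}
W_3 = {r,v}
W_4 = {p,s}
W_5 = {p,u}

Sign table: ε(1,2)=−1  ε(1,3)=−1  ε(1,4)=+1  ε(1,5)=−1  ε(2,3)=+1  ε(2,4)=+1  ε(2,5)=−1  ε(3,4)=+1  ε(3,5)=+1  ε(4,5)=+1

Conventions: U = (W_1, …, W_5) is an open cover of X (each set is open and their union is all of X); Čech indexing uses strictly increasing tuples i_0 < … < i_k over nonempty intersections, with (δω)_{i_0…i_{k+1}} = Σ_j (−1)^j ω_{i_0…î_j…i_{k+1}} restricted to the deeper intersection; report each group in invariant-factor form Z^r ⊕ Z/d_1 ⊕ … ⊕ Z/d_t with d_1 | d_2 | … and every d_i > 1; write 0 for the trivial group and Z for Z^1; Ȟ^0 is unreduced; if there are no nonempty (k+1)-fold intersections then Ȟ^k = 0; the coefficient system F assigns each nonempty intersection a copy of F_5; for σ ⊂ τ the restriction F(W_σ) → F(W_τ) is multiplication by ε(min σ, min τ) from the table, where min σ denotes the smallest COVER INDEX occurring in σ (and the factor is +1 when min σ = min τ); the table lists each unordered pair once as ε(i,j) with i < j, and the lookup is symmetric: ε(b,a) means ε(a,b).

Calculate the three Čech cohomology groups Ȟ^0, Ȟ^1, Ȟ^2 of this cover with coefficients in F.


nonempty overlaps:
  W12={q} W13={v} W14={s} W15={u} W23={r} W45={p}
C dims 5,6; δ0: rk_F5 5
degree 0: 5−5−0 = 0 → Ȟ^0 ≅ 0
degree 1: 6−0−5 = 1 → Ȟ^1 ≅ Z/5
degree 2: 0−0−0 = 0 → Ȟ^2 ≅ 0

Ȟ^0 ≅ 0; Ȟ^1 ≅ Z/5; Ȟ^2 ≅ 0


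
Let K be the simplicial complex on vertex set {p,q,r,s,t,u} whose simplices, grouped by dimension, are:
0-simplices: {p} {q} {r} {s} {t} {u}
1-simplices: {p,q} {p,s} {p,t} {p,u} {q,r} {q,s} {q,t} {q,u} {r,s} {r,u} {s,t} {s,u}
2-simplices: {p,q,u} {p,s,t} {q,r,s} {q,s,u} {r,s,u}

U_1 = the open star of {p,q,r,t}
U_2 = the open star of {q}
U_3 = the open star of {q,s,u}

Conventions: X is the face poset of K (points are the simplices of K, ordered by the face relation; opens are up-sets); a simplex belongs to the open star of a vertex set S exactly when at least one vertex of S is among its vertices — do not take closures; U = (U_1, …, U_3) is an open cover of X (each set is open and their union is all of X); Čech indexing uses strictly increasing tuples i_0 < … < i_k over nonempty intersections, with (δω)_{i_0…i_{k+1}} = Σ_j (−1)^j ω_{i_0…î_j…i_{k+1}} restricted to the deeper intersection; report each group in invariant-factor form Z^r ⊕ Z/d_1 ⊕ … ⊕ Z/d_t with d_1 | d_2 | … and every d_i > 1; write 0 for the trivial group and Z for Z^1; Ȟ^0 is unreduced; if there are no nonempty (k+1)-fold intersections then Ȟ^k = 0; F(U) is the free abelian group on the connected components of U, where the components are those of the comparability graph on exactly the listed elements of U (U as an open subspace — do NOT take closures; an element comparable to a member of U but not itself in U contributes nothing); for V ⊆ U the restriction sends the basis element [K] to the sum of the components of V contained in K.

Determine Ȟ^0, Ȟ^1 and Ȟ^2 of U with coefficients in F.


nerve of the cover:
  U1={{p},{q},{r},{t},{p,q},{p,s},{p,t},{p,u},{q,r},{q,s},{q,t},{q,u},{r,s},{r,u},{s,t},{p,q,u},{p,s,t},{q,r,s},{q,s,u},{r,s,u}} U2={{q},{p,q},{q,r},{q,s},{q,t},{q,u},{p,q,u},{q,r,s},{q,s,u}} U3={{q},{s},{u},{p,q},{p,s},{p,u},{q,r},{q,s},{q,t},{q,u},{r,s},{r,u},{s,t},{s,u},{p,q,u},{p,s,t},{q,r,s},{q,s,u},{r,s,u}}
  U12={{q},{p,q},{q,r},{q,s},{q,t},{q,u},{p,q,u},{q,r,s},{q,s,u}} U13={{q},{p,q},{p,s},{p,u},{q,r},{q,s},{q,t},{q,u},{r,s},{r,u},{s,t},{p,q,u},{p,s,t},{q,r,s},{q,s,u},{r,s,u}} U23={{q},{p,q},{q,r},{q,s},{q,t},{q,u},{p,q,u},{q,r,s},{q,s,u}}
  U123={{q},{p,q},{q,r},{q,s},{q,t},{q,u},{p,q,u},{q,r,s},{q,s,u}}
components per intersection:
  U1: {{p},{q},{r},{t},{p,q},{p,s},{p,t},{p,u},{q,r},{q,s},{q,t},{q,u},{r,s},{r,u},{s,t},{p,q,u},{p,s,t},{q,r,s},{q,s,u},{r,s,u}}
  U2: {{q},{p,q},{q,r},{q,s},{q,t},{q,u},{p,q,u},{q,r,s},{q,s,u}}
  U3: {{q},{s},{u},{p,q},{p,s},{p,u},{q,r},{q,s},{q,t},{q,u},{r,s},{r,u},{s,t},{s,u},{p,q,u},{p,s,t},{q,r,s},{q,s,u},{r,s,u}}
  U12: {{q},{p,q},{q,r},{q,s},{q,t},{q,u},{p,q,u},{q,r,s},{q,s,u}}
  U13: {{q},{p,q},{p,u},{q,r},{q,s},{q,t},{q,u},{r,s},{r,u},{p,q,u},{q,r,s},{q,s,u},{r,s,u}} {{p,s},{s,t},{p,s,t}}
  U23: {{q},{p,q},{q,r},{q,s},{q,t},{q,u},{p,q,u},{q,r,s},{q,s,u}}
  U123: {{q},{p,q},{q,r},{q,s},{q,t},{q,u},{p,q,u},{q,r,s},{q,s,u}}
C dims 3,4,1; δ0: rk 2, SNF 1^2; δ1: rk 1, SNF 1^1
Ȟ^0 = (3 − 2) − 0 = 1, so Ȟ^0 ≅ Z
Ȟ^1 = (4 − 1) − 2 = 1, so Ȟ^1 ≅ Z
Ȟ^2 = (1 − 0) − 1 = 0, so Ȟ^2 ≅ 0

Ȟ^0 ≅ Z,  Ȟ^1 ≅ Z,  Ȟ^2 ≅ 0


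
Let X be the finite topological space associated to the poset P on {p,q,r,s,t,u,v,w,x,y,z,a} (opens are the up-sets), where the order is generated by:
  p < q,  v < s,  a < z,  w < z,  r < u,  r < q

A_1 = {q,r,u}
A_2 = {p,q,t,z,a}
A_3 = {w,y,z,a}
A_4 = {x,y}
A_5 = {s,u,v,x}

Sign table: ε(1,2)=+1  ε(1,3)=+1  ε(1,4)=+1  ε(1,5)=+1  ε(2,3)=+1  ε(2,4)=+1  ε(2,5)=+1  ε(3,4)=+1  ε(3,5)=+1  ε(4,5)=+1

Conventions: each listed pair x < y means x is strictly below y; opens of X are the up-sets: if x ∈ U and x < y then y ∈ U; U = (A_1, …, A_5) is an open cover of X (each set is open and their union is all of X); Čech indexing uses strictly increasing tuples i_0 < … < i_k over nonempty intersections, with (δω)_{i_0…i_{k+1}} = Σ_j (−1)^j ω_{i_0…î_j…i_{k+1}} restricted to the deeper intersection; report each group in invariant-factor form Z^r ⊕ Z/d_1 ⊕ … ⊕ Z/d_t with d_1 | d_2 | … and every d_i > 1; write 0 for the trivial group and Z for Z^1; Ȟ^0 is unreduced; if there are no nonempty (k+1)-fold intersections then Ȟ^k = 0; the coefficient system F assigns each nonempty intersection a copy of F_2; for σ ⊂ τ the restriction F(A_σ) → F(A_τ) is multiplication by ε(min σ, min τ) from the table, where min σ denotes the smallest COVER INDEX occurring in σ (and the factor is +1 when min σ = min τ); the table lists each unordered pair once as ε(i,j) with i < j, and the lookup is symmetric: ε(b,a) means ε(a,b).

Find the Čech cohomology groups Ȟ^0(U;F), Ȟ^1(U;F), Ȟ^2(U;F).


nerve of the cover:
  A12={q} A15={u} A23={z,a} A34={y} A45={x}
C dims 5,5; δ0: rk_F2 4
Ȟ^0 = (5 − 4) − 0 = 1, so Ȟ^0 ≅ Z/2
Ȟ^1 = (5 − 0) − 4 = 1, so Ȟ^1 ≅ Z/2
Ȟ^2 = (0 − 0) − 0 = 0, so Ȟ^2 ≅ 0

Ȟ^0(U;F) ≅ Z/2,  Ȟ^1(U;F) ≅ Z/2,  Ȟ^2(U;F) ≅ 0


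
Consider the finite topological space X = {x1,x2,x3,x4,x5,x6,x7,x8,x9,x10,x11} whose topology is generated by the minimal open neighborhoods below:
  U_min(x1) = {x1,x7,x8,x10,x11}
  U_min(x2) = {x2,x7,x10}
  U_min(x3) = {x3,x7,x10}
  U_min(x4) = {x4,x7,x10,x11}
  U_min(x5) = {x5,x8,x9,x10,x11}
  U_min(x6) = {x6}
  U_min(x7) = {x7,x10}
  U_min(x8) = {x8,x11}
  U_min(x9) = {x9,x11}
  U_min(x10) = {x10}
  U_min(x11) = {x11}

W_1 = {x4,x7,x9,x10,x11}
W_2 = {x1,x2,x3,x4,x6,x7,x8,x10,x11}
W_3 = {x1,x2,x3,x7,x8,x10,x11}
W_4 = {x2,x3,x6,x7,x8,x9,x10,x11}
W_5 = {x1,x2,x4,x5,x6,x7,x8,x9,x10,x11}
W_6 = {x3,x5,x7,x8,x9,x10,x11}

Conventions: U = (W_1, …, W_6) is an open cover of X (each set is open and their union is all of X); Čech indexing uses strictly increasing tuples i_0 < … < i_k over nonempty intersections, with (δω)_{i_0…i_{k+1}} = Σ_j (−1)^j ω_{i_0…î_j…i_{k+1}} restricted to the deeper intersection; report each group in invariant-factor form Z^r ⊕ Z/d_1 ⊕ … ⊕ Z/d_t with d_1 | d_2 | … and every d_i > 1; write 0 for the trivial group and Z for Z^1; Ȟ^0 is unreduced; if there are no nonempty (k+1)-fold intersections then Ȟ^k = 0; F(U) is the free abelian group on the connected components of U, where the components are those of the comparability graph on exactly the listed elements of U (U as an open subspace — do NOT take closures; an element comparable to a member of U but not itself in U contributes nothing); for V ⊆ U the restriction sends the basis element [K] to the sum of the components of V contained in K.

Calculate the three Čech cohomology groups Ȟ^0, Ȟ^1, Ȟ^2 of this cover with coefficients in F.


Ȟ^0(U;F) ≅ Z^2,  Ȟ^1(U;F) ≅ 0,  Ȟ^2(U;F) ≅ 0

intersection data:
  W12={x4,x7,x10,x11} W13={x7,x10,x11} W14={x7,x9,x10,x11} W15={x4,x7,x9,x10,x11} W16={x7,x9,x10,x11} W23={x1,x2,x3,x7,x8,x10,x11} W24={x2,x3,x6,x7,x8,x10,x11} W25={x1,x2,x4,x6,x7,x8,x10,x11} W26={x3,x7,x8,x10,x11} W34={x2,x3,x7,x8,x10,x11} W35={x1,x2,x7,x8,x10,x11} W36={x3,x7,x8,x10,x11} W45={x2,x6,x7,x8,x9,x10,x11} W46={x3,x7,x8,x9,x10,x11} W56={x5,x7,x8,x9,x10,x11}
  W123={x7,x10,x11} W124={x7,x10,x11} W125={x4,x7,x10,x11} W126={x7,x10,x11} W134={x7,x10,x11} W135={x7,x10,x11} W136={x7,x10,x11} W145={x7,x9,x10,x11} W146={x7,x9,x10,x11} W156={x7,x9,x10,x11} W234={x2,x3,x7,x8,x10,x11} W235={x1,x2,x7,x8,x10,x11} W236={x3,x7,x8,x10,x11} W245={x2,x6,x7,x8,x10,x11} W246={x3,x7,x8,x10,x11} W256={x7,x8,x10,x11} W345={x2,x7,x8,x10,x11} W346={x3,x7,x8,x10,x11} W356={x7,x8,x10,x11} W456={x7,x8,x9,x10,x11}
  W1234={x7,x10,x11} W1235={x7,x10,x11} W1236={x7,x10,x11} W1245={x7,x10,x11} W1246={x7,x10,x11} W1256={x7,x10,x11} W1345={x7,x10,x11} W1346={x7,x10,x11} W1356={x7,x10,x11} W1456={x7,x9,x10,x11} W2345={x2,x7,x8,x10,x11} W2346={x3,x7,x8,x10,x11} W2356={x7,x8,x10,x11} W2456={x7,x8,x10,x11} W3456={x7,x8,x10,x11}
  W12345={x7,x10,x11} W12346={x7,x10,x11} W12356={x7,x10,x11} W12456={x7,x10,x11} W13456={x7,x10,x11} W23456={x7,x8,x10,x11}
  W123456={x7,x10,x11}
components per intersection:
  W1: {x4,x7,x9,x10,x11}
  W2: {x1,x2,x3,x4,x7,x8,x10,x11} {x6}
  W3: {x1,x2,x3,x7,x8,x10,x11}
  W4: {x2,x3,x7,x10} {x6} {x8,x9,x11}
  W5: {x1,x2,x4,x5,x7,x8,x9,x10,x11} {x6}
  W6: {x3,x5,x7,x8,x9,x10,x11}
  W12: {x4,x7,x10,x11}
  W13: {x7,x10} {x11}
  W14: {x7,x10} {x9,x11}
  W15: {x4,x7,x9,x10,x11}
  W16: {x7,x10} {x9,x11}
  W23: {x1,x2,x3,x7,x8,x10,x11}
  W24: {x2,x3,x7,x10} {x6} {x8,x11}
  W25: {x1,x2,x4,x7,x8,x10,x11} {x6}
  W26: {x3,x7,x10} {x8,x11}
  W34: {x2,x3,x7,x10} {x8,x11}
  W35: {x1,x2,x7,x8,x10,x11}
  W36: {x3,x7,x10} {x8,x11}
  W45: {x2,x7,x10} {x6} {x8,x9,x11}
  W46: {x3,x7,x10} {x8,x9,x11}
  W56: {x5,x7,x8,x9,x10,x11}
  W123: {x7,x10} {x11}
  W124: {x7,x10} {x11}
  W125: {x4,x7,x10,x11}
  W126: {x7,x10} {x11}
  W134: {x7,x10} {x11}
  W135: {x7,x10} {x11}
  W136: {x7,x10} {x11}
  W145: {x7,x10} {x9,x11}
  W146: {x7,x10} {x9,x11}
  W156: {x7,x10} {x9,x11}
  W234: {x2,x3,x7,x10} {x8,x11}
  W235: {x1,x2,x7,x8,x10,x11}
  W236: {x3,x7,x10} {x8,x11}
  W245: {x2,x7,x10} {x6} {x8,x11}
  W246: {x3,x7,x10} {x8,x11}
  W256: {x7,x10} {x8,x11}
  W345: {x2,x7,x10} {x8,x11}
  W346: {x3,x7,x10} {x8,x11}
  W356: {x7,x10} {x8,x11}
  W456: {x7,x10} {x8,x9,x11}
  W1234: {x7,x10} {x11}
  W1235: {x7,x10} {x11}
  W1236: {x7,x10} {x11}
  W1245: {x7,x10} {x11}
  W1246: {x7,x10} {x11}
  W1256: {x7,x10} {x11}
  W1345: {x7,x10} {x11}
  W1346: {x7,x10} {x11}
  W1356: {x7,x10} {x11}
  W1456: {x7,x10} {x9,x11}
  W2345: {x2,x7,x10} {x8,x11}
  W2346: {x3,x7,x10} {x8,x11}
  W2356: {x7,x10} {x8,x11}
  W2456: {x7,x10} {x8,x11}
  W3456: {x7,x10} {x8,x11}
  W12345: {x7,x10} {x11}
  W12346: {x7,x10} {x11}
  W12356: {x7,x10} {x11}
  W12456: {x7,x10} {x11}
  W13456: {x7,x10} {x11}
  W23456: {x7,x10} {x8,x11}
  W123456: {x7,x10} {x11}
C dims 10,27,39,30; δ0: rk 8, SNF 1^8; δ1: rk 19, SNF 1^19; δ2: rk 20, SNF 1^20
Ȟ^0 = (10 − 8) − 0 = 2, so Ȟ^0 ≅ Z^2
Ȟ^1 = (27 − 19) − 8 = 0, so Ȟ^1 ≅ 0
Ȟ^2 = (39 − 20) − 19 = 0, so Ȟ^2 ≅ 0


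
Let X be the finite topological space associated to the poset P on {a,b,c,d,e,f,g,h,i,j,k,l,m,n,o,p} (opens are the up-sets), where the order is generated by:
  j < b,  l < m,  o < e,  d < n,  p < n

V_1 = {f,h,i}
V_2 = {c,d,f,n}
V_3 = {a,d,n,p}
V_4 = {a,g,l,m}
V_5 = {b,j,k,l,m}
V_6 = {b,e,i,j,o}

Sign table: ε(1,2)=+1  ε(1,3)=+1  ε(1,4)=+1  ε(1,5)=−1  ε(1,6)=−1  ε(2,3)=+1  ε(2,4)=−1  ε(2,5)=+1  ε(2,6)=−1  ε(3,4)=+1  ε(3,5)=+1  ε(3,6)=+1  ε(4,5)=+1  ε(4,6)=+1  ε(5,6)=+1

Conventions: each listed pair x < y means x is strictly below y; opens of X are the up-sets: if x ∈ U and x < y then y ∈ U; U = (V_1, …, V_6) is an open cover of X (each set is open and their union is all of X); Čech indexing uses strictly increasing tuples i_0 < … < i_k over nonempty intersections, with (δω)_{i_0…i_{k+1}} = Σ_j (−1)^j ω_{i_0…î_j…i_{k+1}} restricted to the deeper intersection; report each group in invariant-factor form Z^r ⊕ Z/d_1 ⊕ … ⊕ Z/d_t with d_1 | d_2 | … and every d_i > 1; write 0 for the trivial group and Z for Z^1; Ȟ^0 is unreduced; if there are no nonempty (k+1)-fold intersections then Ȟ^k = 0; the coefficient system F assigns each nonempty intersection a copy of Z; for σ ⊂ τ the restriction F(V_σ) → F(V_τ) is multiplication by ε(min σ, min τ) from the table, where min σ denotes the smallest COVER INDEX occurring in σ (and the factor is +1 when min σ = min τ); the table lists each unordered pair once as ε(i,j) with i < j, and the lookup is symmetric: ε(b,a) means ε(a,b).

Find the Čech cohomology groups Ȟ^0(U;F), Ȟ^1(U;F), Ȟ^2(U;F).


nonempty overlaps:
  V12={f} V16={i} V23={d,n} V34={a} V45={l,m} V56={b,j}
C dims 6,6; δ0: rk 6, SNF 1^5·2
degree 0: 6−6−0 = 0 → Ȟ^0 ≅ 0
degree 1: 6−0−6 = 0 plus torsion [2] → Ȟ^1 ≅ Z/2
degree 2: 0−0−0 = 0 → Ȟ^2 ≅ 0

Ȟ^0 ≅ 0, Ȟ^1 ≅ Z/2, Ȟ^2 ≅ 0
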